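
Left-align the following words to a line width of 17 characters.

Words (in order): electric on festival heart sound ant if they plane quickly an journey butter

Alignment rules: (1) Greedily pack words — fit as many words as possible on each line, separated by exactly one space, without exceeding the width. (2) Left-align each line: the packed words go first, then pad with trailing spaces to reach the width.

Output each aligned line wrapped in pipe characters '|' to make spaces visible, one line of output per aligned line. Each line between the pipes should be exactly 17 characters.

Answer: |electric on      |
|festival heart   |
|sound ant if they|
|plane quickly an |
|journey butter   |

Derivation:
Line 1: ['electric', 'on'] (min_width=11, slack=6)
Line 2: ['festival', 'heart'] (min_width=14, slack=3)
Line 3: ['sound', 'ant', 'if', 'they'] (min_width=17, slack=0)
Line 4: ['plane', 'quickly', 'an'] (min_width=16, slack=1)
Line 5: ['journey', 'butter'] (min_width=14, slack=3)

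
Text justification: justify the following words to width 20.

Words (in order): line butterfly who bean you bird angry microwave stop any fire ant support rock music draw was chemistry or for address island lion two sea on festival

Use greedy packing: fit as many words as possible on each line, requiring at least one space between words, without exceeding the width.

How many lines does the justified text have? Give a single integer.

Line 1: ['line', 'butterfly', 'who'] (min_width=18, slack=2)
Line 2: ['bean', 'you', 'bird', 'angry'] (min_width=19, slack=1)
Line 3: ['microwave', 'stop', 'any'] (min_width=18, slack=2)
Line 4: ['fire', 'ant', 'support'] (min_width=16, slack=4)
Line 5: ['rock', 'music', 'draw', 'was'] (min_width=19, slack=1)
Line 6: ['chemistry', 'or', 'for'] (min_width=16, slack=4)
Line 7: ['address', 'island', 'lion'] (min_width=19, slack=1)
Line 8: ['two', 'sea', 'on', 'festival'] (min_width=19, slack=1)
Total lines: 8

Answer: 8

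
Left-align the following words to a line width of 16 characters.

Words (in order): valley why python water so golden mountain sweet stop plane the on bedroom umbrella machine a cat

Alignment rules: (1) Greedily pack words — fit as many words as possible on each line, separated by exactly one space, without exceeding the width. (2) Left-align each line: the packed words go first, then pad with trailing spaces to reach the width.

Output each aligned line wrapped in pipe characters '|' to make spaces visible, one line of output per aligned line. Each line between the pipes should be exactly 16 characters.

Answer: |valley why      |
|python water so |
|golden mountain |
|sweet stop plane|
|the on bedroom  |
|umbrella machine|
|a cat           |

Derivation:
Line 1: ['valley', 'why'] (min_width=10, slack=6)
Line 2: ['python', 'water', 'so'] (min_width=15, slack=1)
Line 3: ['golden', 'mountain'] (min_width=15, slack=1)
Line 4: ['sweet', 'stop', 'plane'] (min_width=16, slack=0)
Line 5: ['the', 'on', 'bedroom'] (min_width=14, slack=2)
Line 6: ['umbrella', 'machine'] (min_width=16, slack=0)
Line 7: ['a', 'cat'] (min_width=5, slack=11)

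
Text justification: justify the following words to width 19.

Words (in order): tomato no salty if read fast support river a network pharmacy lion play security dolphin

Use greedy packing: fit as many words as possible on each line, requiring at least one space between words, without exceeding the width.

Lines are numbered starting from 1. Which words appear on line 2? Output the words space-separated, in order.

Line 1: ['tomato', 'no', 'salty', 'if'] (min_width=18, slack=1)
Line 2: ['read', 'fast', 'support'] (min_width=17, slack=2)
Line 3: ['river', 'a', 'network'] (min_width=15, slack=4)
Line 4: ['pharmacy', 'lion', 'play'] (min_width=18, slack=1)
Line 5: ['security', 'dolphin'] (min_width=16, slack=3)

Answer: read fast support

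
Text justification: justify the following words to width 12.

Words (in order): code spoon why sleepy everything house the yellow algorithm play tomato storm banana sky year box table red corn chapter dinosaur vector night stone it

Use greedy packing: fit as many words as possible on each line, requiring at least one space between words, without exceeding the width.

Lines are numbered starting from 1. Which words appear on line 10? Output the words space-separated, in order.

Answer: table red

Derivation:
Line 1: ['code', 'spoon'] (min_width=10, slack=2)
Line 2: ['why', 'sleepy'] (min_width=10, slack=2)
Line 3: ['everything'] (min_width=10, slack=2)
Line 4: ['house', 'the'] (min_width=9, slack=3)
Line 5: ['yellow'] (min_width=6, slack=6)
Line 6: ['algorithm'] (min_width=9, slack=3)
Line 7: ['play', 'tomato'] (min_width=11, slack=1)
Line 8: ['storm', 'banana'] (min_width=12, slack=0)
Line 9: ['sky', 'year', 'box'] (min_width=12, slack=0)
Line 10: ['table', 'red'] (min_width=9, slack=3)
Line 11: ['corn', 'chapter'] (min_width=12, slack=0)
Line 12: ['dinosaur'] (min_width=8, slack=4)
Line 13: ['vector', 'night'] (min_width=12, slack=0)
Line 14: ['stone', 'it'] (min_width=8, slack=4)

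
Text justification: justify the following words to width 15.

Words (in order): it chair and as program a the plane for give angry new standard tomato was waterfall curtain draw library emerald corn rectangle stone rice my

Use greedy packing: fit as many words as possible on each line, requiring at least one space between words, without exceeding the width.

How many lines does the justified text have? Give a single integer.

Line 1: ['it', 'chair', 'and', 'as'] (min_width=15, slack=0)
Line 2: ['program', 'a', 'the'] (min_width=13, slack=2)
Line 3: ['plane', 'for', 'give'] (min_width=14, slack=1)
Line 4: ['angry', 'new'] (min_width=9, slack=6)
Line 5: ['standard', 'tomato'] (min_width=15, slack=0)
Line 6: ['was', 'waterfall'] (min_width=13, slack=2)
Line 7: ['curtain', 'draw'] (min_width=12, slack=3)
Line 8: ['library', 'emerald'] (min_width=15, slack=0)
Line 9: ['corn', 'rectangle'] (min_width=14, slack=1)
Line 10: ['stone', 'rice', 'my'] (min_width=13, slack=2)
Total lines: 10

Answer: 10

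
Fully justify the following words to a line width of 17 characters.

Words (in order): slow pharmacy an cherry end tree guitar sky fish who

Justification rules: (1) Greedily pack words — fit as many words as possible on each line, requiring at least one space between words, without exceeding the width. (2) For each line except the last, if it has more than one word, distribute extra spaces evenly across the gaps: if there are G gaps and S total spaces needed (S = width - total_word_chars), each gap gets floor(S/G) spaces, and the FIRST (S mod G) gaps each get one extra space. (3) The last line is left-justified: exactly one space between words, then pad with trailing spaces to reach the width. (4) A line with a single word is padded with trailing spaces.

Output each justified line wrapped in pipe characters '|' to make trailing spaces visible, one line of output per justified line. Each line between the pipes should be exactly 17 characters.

Line 1: ['slow', 'pharmacy', 'an'] (min_width=16, slack=1)
Line 2: ['cherry', 'end', 'tree'] (min_width=15, slack=2)
Line 3: ['guitar', 'sky', 'fish'] (min_width=15, slack=2)
Line 4: ['who'] (min_width=3, slack=14)

Answer: |slow  pharmacy an|
|cherry  end  tree|
|guitar  sky  fish|
|who              |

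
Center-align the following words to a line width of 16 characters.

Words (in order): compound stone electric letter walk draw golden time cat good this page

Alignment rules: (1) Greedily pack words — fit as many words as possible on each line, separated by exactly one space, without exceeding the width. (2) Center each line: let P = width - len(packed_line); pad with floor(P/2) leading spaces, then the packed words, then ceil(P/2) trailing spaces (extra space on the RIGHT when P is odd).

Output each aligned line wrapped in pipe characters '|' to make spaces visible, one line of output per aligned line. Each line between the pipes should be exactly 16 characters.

Answer: | compound stone |
|electric letter |
|walk draw golden|
| time cat good  |
|   this page    |

Derivation:
Line 1: ['compound', 'stone'] (min_width=14, slack=2)
Line 2: ['electric', 'letter'] (min_width=15, slack=1)
Line 3: ['walk', 'draw', 'golden'] (min_width=16, slack=0)
Line 4: ['time', 'cat', 'good'] (min_width=13, slack=3)
Line 5: ['this', 'page'] (min_width=9, slack=7)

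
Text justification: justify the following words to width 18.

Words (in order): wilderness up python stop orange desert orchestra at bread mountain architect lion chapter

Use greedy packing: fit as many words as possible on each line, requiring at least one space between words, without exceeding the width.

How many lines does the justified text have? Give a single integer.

Line 1: ['wilderness', 'up'] (min_width=13, slack=5)
Line 2: ['python', 'stop', 'orange'] (min_width=18, slack=0)
Line 3: ['desert', 'orchestra'] (min_width=16, slack=2)
Line 4: ['at', 'bread', 'mountain'] (min_width=17, slack=1)
Line 5: ['architect', 'lion'] (min_width=14, slack=4)
Line 6: ['chapter'] (min_width=7, slack=11)
Total lines: 6

Answer: 6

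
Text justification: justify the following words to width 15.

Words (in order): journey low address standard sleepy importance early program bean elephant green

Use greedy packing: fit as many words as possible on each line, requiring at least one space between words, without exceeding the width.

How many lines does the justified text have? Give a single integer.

Answer: 7

Derivation:
Line 1: ['journey', 'low'] (min_width=11, slack=4)
Line 2: ['address'] (min_width=7, slack=8)
Line 3: ['standard', 'sleepy'] (min_width=15, slack=0)
Line 4: ['importance'] (min_width=10, slack=5)
Line 5: ['early', 'program'] (min_width=13, slack=2)
Line 6: ['bean', 'elephant'] (min_width=13, slack=2)
Line 7: ['green'] (min_width=5, slack=10)
Total lines: 7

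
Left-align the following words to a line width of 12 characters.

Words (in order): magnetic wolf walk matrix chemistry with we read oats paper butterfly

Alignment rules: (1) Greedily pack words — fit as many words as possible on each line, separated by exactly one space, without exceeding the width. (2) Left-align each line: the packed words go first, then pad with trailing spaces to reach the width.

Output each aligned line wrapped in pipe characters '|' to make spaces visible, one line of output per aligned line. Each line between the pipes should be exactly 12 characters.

Line 1: ['magnetic'] (min_width=8, slack=4)
Line 2: ['wolf', 'walk'] (min_width=9, slack=3)
Line 3: ['matrix'] (min_width=6, slack=6)
Line 4: ['chemistry'] (min_width=9, slack=3)
Line 5: ['with', 'we', 'read'] (min_width=12, slack=0)
Line 6: ['oats', 'paper'] (min_width=10, slack=2)
Line 7: ['butterfly'] (min_width=9, slack=3)

Answer: |magnetic    |
|wolf walk   |
|matrix      |
|chemistry   |
|with we read|
|oats paper  |
|butterfly   |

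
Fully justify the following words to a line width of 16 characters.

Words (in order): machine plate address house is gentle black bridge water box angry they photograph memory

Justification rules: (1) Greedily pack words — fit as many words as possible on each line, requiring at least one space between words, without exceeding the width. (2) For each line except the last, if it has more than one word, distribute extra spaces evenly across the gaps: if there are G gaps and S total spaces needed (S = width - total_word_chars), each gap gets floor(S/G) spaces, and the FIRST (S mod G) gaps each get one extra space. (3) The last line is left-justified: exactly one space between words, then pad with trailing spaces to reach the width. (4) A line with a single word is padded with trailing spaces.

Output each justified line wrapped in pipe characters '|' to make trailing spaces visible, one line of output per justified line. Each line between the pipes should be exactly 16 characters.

Answer: |machine    plate|
|address house is|
|gentle     black|
|bridge water box|
|angry       they|
|photograph      |
|memory          |

Derivation:
Line 1: ['machine', 'plate'] (min_width=13, slack=3)
Line 2: ['address', 'house', 'is'] (min_width=16, slack=0)
Line 3: ['gentle', 'black'] (min_width=12, slack=4)
Line 4: ['bridge', 'water', 'box'] (min_width=16, slack=0)
Line 5: ['angry', 'they'] (min_width=10, slack=6)
Line 6: ['photograph'] (min_width=10, slack=6)
Line 7: ['memory'] (min_width=6, slack=10)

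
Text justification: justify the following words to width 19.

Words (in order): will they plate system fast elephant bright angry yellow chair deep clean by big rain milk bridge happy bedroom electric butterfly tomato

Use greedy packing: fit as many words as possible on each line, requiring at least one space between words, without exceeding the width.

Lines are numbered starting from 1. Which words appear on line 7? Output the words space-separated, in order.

Line 1: ['will', 'they', 'plate'] (min_width=15, slack=4)
Line 2: ['system', 'fast'] (min_width=11, slack=8)
Line 3: ['elephant', 'bright'] (min_width=15, slack=4)
Line 4: ['angry', 'yellow', 'chair'] (min_width=18, slack=1)
Line 5: ['deep', 'clean', 'by', 'big'] (min_width=17, slack=2)
Line 6: ['rain', 'milk', 'bridge'] (min_width=16, slack=3)
Line 7: ['happy', 'bedroom'] (min_width=13, slack=6)
Line 8: ['electric', 'butterfly'] (min_width=18, slack=1)
Line 9: ['tomato'] (min_width=6, slack=13)

Answer: happy bedroom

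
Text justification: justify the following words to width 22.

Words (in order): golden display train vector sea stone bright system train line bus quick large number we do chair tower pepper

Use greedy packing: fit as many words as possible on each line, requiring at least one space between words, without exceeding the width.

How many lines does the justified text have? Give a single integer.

Answer: 6

Derivation:
Line 1: ['golden', 'display', 'train'] (min_width=20, slack=2)
Line 2: ['vector', 'sea', 'stone'] (min_width=16, slack=6)
Line 3: ['bright', 'system', 'train'] (min_width=19, slack=3)
Line 4: ['line', 'bus', 'quick', 'large'] (min_width=20, slack=2)
Line 5: ['number', 'we', 'do', 'chair'] (min_width=18, slack=4)
Line 6: ['tower', 'pepper'] (min_width=12, slack=10)
Total lines: 6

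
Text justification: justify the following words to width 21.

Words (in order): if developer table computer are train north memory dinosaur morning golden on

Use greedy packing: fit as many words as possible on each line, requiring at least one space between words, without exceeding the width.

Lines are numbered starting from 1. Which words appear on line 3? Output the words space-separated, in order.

Answer: north memory dinosaur

Derivation:
Line 1: ['if', 'developer', 'table'] (min_width=18, slack=3)
Line 2: ['computer', 'are', 'train'] (min_width=18, slack=3)
Line 3: ['north', 'memory', 'dinosaur'] (min_width=21, slack=0)
Line 4: ['morning', 'golden', 'on'] (min_width=17, slack=4)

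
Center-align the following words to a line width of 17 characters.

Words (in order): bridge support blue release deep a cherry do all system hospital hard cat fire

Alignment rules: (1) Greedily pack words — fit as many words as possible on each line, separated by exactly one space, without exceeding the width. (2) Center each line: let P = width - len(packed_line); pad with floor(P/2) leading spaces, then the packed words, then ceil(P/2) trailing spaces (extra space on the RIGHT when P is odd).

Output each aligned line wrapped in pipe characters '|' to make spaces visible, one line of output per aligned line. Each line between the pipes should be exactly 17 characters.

Answer: | bridge support  |
|blue release deep|
| a cherry do all |
| system hospital |
|  hard cat fire  |

Derivation:
Line 1: ['bridge', 'support'] (min_width=14, slack=3)
Line 2: ['blue', 'release', 'deep'] (min_width=17, slack=0)
Line 3: ['a', 'cherry', 'do', 'all'] (min_width=15, slack=2)
Line 4: ['system', 'hospital'] (min_width=15, slack=2)
Line 5: ['hard', 'cat', 'fire'] (min_width=13, slack=4)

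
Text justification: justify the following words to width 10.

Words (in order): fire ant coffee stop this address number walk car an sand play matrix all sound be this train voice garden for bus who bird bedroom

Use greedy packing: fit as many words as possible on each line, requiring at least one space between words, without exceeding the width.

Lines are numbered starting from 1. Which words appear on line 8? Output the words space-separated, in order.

Line 1: ['fire', 'ant'] (min_width=8, slack=2)
Line 2: ['coffee'] (min_width=6, slack=4)
Line 3: ['stop', 'this'] (min_width=9, slack=1)
Line 4: ['address'] (min_width=7, slack=3)
Line 5: ['number'] (min_width=6, slack=4)
Line 6: ['walk', 'car'] (min_width=8, slack=2)
Line 7: ['an', 'sand'] (min_width=7, slack=3)
Line 8: ['play'] (min_width=4, slack=6)
Line 9: ['matrix', 'all'] (min_width=10, slack=0)
Line 10: ['sound', 'be'] (min_width=8, slack=2)
Line 11: ['this', 'train'] (min_width=10, slack=0)
Line 12: ['voice'] (min_width=5, slack=5)
Line 13: ['garden', 'for'] (min_width=10, slack=0)
Line 14: ['bus', 'who'] (min_width=7, slack=3)
Line 15: ['bird'] (min_width=4, slack=6)
Line 16: ['bedroom'] (min_width=7, slack=3)

Answer: play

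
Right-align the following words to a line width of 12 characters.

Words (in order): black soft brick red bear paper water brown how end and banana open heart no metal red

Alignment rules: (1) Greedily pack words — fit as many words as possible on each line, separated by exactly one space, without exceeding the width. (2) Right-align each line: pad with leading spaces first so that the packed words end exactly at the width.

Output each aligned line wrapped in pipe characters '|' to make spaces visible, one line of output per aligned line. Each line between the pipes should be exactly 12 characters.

Answer: |  black soft|
|   brick red|
|  bear paper|
| water brown|
| how end and|
| banana open|
|    heart no|
|   metal red|

Derivation:
Line 1: ['black', 'soft'] (min_width=10, slack=2)
Line 2: ['brick', 'red'] (min_width=9, slack=3)
Line 3: ['bear', 'paper'] (min_width=10, slack=2)
Line 4: ['water', 'brown'] (min_width=11, slack=1)
Line 5: ['how', 'end', 'and'] (min_width=11, slack=1)
Line 6: ['banana', 'open'] (min_width=11, slack=1)
Line 7: ['heart', 'no'] (min_width=8, slack=4)
Line 8: ['metal', 'red'] (min_width=9, slack=3)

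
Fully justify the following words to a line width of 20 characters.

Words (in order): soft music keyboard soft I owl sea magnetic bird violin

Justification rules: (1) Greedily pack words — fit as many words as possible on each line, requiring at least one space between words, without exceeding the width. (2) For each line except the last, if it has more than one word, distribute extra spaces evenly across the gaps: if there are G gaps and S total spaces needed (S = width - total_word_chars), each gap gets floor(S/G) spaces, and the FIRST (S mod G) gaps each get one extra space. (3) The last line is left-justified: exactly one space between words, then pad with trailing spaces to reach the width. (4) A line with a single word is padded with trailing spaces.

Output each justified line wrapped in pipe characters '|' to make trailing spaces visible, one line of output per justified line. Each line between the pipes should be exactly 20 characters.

Line 1: ['soft', 'music', 'keyboard'] (min_width=19, slack=1)
Line 2: ['soft', 'I', 'owl', 'sea'] (min_width=14, slack=6)
Line 3: ['magnetic', 'bird', 'violin'] (min_width=20, slack=0)

Answer: |soft  music keyboard|
|soft   I   owl   sea|
|magnetic bird violin|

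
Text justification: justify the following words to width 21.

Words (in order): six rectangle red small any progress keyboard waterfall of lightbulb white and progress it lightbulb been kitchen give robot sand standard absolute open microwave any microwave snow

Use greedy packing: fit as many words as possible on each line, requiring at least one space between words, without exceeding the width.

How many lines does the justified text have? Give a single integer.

Answer: 10

Derivation:
Line 1: ['six', 'rectangle', 'red'] (min_width=17, slack=4)
Line 2: ['small', 'any', 'progress'] (min_width=18, slack=3)
Line 3: ['keyboard', 'waterfall', 'of'] (min_width=21, slack=0)
Line 4: ['lightbulb', 'white', 'and'] (min_width=19, slack=2)
Line 5: ['progress', 'it', 'lightbulb'] (min_width=21, slack=0)
Line 6: ['been', 'kitchen', 'give'] (min_width=17, slack=4)
Line 7: ['robot', 'sand', 'standard'] (min_width=19, slack=2)
Line 8: ['absolute', 'open'] (min_width=13, slack=8)
Line 9: ['microwave', 'any'] (min_width=13, slack=8)
Line 10: ['microwave', 'snow'] (min_width=14, slack=7)
Total lines: 10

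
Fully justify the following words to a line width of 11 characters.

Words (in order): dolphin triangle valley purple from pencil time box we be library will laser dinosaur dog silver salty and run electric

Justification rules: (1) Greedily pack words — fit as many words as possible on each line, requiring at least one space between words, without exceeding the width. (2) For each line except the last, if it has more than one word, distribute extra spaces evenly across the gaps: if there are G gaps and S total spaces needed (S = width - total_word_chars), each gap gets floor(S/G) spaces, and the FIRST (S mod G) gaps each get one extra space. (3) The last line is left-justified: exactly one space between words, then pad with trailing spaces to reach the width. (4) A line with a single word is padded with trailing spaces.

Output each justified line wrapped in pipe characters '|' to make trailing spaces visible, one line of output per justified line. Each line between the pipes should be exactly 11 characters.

Answer: |dolphin    |
|triangle   |
|valley     |
|purple from|
|pencil time|
|box  we  be|
|library    |
|will  laser|
|dinosaur   |
|dog  silver|
|salty   and|
|run        |
|electric   |

Derivation:
Line 1: ['dolphin'] (min_width=7, slack=4)
Line 2: ['triangle'] (min_width=8, slack=3)
Line 3: ['valley'] (min_width=6, slack=5)
Line 4: ['purple', 'from'] (min_width=11, slack=0)
Line 5: ['pencil', 'time'] (min_width=11, slack=0)
Line 6: ['box', 'we', 'be'] (min_width=9, slack=2)
Line 7: ['library'] (min_width=7, slack=4)
Line 8: ['will', 'laser'] (min_width=10, slack=1)
Line 9: ['dinosaur'] (min_width=8, slack=3)
Line 10: ['dog', 'silver'] (min_width=10, slack=1)
Line 11: ['salty', 'and'] (min_width=9, slack=2)
Line 12: ['run'] (min_width=3, slack=8)
Line 13: ['electric'] (min_width=8, slack=3)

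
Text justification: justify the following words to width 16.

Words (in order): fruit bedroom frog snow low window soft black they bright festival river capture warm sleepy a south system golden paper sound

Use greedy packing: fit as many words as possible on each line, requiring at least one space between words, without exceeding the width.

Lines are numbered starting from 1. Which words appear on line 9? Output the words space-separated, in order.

Line 1: ['fruit', 'bedroom'] (min_width=13, slack=3)
Line 2: ['frog', 'snow', 'low'] (min_width=13, slack=3)
Line 3: ['window', 'soft'] (min_width=11, slack=5)
Line 4: ['black', 'they'] (min_width=10, slack=6)
Line 5: ['bright', 'festival'] (min_width=15, slack=1)
Line 6: ['river', 'capture'] (min_width=13, slack=3)
Line 7: ['warm', 'sleepy', 'a'] (min_width=13, slack=3)
Line 8: ['south', 'system'] (min_width=12, slack=4)
Line 9: ['golden', 'paper'] (min_width=12, slack=4)
Line 10: ['sound'] (min_width=5, slack=11)

Answer: golden paper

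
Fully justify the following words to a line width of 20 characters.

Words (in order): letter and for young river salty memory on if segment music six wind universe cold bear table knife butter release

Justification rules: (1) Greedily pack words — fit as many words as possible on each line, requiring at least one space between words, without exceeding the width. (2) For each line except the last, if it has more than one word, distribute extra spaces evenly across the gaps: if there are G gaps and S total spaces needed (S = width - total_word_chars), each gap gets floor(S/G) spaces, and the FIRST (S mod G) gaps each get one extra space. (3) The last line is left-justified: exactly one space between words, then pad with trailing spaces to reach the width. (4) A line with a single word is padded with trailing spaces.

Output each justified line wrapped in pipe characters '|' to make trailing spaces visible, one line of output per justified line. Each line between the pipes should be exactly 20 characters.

Answer: |letter and for young|
|river  salty  memory|
|on  if segment music|
|six   wind  universe|
|cold    bear   table|
|knife butter release|

Derivation:
Line 1: ['letter', 'and', 'for', 'young'] (min_width=20, slack=0)
Line 2: ['river', 'salty', 'memory'] (min_width=18, slack=2)
Line 3: ['on', 'if', 'segment', 'music'] (min_width=19, slack=1)
Line 4: ['six', 'wind', 'universe'] (min_width=17, slack=3)
Line 5: ['cold', 'bear', 'table'] (min_width=15, slack=5)
Line 6: ['knife', 'butter', 'release'] (min_width=20, slack=0)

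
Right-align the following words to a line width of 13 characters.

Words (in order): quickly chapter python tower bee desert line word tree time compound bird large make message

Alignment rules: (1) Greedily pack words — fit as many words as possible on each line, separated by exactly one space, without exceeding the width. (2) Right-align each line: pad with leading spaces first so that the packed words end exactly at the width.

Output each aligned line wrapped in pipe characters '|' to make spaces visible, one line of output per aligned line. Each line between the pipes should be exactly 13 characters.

Answer: |      quickly|
|      chapter|
| python tower|
|   bee desert|
|    line word|
|    tree time|
|compound bird|
|   large make|
|      message|

Derivation:
Line 1: ['quickly'] (min_width=7, slack=6)
Line 2: ['chapter'] (min_width=7, slack=6)
Line 3: ['python', 'tower'] (min_width=12, slack=1)
Line 4: ['bee', 'desert'] (min_width=10, slack=3)
Line 5: ['line', 'word'] (min_width=9, slack=4)
Line 6: ['tree', 'time'] (min_width=9, slack=4)
Line 7: ['compound', 'bird'] (min_width=13, slack=0)
Line 8: ['large', 'make'] (min_width=10, slack=3)
Line 9: ['message'] (min_width=7, slack=6)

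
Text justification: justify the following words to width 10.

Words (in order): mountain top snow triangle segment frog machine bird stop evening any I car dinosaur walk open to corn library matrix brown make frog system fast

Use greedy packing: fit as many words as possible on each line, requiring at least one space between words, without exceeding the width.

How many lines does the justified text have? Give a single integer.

Line 1: ['mountain'] (min_width=8, slack=2)
Line 2: ['top', 'snow'] (min_width=8, slack=2)
Line 3: ['triangle'] (min_width=8, slack=2)
Line 4: ['segment'] (min_width=7, slack=3)
Line 5: ['frog'] (min_width=4, slack=6)
Line 6: ['machine'] (min_width=7, slack=3)
Line 7: ['bird', 'stop'] (min_width=9, slack=1)
Line 8: ['evening'] (min_width=7, slack=3)
Line 9: ['any', 'I', 'car'] (min_width=9, slack=1)
Line 10: ['dinosaur'] (min_width=8, slack=2)
Line 11: ['walk', 'open'] (min_width=9, slack=1)
Line 12: ['to', 'corn'] (min_width=7, slack=3)
Line 13: ['library'] (min_width=7, slack=3)
Line 14: ['matrix'] (min_width=6, slack=4)
Line 15: ['brown', 'make'] (min_width=10, slack=0)
Line 16: ['frog'] (min_width=4, slack=6)
Line 17: ['system'] (min_width=6, slack=4)
Line 18: ['fast'] (min_width=4, slack=6)
Total lines: 18

Answer: 18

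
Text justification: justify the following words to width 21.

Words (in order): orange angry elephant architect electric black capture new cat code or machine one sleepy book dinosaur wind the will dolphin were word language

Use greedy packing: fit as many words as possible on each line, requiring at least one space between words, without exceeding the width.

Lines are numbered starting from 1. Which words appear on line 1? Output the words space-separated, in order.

Line 1: ['orange', 'angry', 'elephant'] (min_width=21, slack=0)
Line 2: ['architect', 'electric'] (min_width=18, slack=3)
Line 3: ['black', 'capture', 'new', 'cat'] (min_width=21, slack=0)
Line 4: ['code', 'or', 'machine', 'one'] (min_width=19, slack=2)
Line 5: ['sleepy', 'book', 'dinosaur'] (min_width=20, slack=1)
Line 6: ['wind', 'the', 'will', 'dolphin'] (min_width=21, slack=0)
Line 7: ['were', 'word', 'language'] (min_width=18, slack=3)

Answer: orange angry elephant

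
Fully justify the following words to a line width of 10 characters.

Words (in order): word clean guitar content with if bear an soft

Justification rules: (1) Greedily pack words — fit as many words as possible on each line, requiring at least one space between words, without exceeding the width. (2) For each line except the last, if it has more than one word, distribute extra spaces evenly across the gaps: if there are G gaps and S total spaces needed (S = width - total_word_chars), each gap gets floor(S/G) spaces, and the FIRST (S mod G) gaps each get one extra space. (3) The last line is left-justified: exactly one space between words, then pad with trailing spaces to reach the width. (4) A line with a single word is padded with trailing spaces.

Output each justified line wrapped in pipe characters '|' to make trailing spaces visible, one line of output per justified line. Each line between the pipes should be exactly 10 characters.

Answer: |word clean|
|guitar    |
|content   |
|with    if|
|bear    an|
|soft      |

Derivation:
Line 1: ['word', 'clean'] (min_width=10, slack=0)
Line 2: ['guitar'] (min_width=6, slack=4)
Line 3: ['content'] (min_width=7, slack=3)
Line 4: ['with', 'if'] (min_width=7, slack=3)
Line 5: ['bear', 'an'] (min_width=7, slack=3)
Line 6: ['soft'] (min_width=4, slack=6)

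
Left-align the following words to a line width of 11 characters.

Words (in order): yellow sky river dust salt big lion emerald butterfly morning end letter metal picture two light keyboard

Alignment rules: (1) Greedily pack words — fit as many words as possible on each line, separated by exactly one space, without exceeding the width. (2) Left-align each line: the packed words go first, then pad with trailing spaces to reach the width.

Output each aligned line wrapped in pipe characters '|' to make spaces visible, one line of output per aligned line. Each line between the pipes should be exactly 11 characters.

Answer: |yellow sky |
|river dust |
|salt big   |
|lion       |
|emerald    |
|butterfly  |
|morning end|
|letter     |
|metal      |
|picture two|
|light      |
|keyboard   |

Derivation:
Line 1: ['yellow', 'sky'] (min_width=10, slack=1)
Line 2: ['river', 'dust'] (min_width=10, slack=1)
Line 3: ['salt', 'big'] (min_width=8, slack=3)
Line 4: ['lion'] (min_width=4, slack=7)
Line 5: ['emerald'] (min_width=7, slack=4)
Line 6: ['butterfly'] (min_width=9, slack=2)
Line 7: ['morning', 'end'] (min_width=11, slack=0)
Line 8: ['letter'] (min_width=6, slack=5)
Line 9: ['metal'] (min_width=5, slack=6)
Line 10: ['picture', 'two'] (min_width=11, slack=0)
Line 11: ['light'] (min_width=5, slack=6)
Line 12: ['keyboard'] (min_width=8, slack=3)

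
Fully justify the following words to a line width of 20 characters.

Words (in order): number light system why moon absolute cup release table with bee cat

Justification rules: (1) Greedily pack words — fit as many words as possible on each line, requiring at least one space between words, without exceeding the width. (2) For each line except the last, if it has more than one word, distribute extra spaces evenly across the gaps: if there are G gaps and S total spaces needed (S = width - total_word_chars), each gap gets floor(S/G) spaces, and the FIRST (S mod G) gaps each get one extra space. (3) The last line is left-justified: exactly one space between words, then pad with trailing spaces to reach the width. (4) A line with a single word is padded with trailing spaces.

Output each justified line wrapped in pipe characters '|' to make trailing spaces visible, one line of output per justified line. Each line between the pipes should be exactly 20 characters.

Line 1: ['number', 'light', 'system'] (min_width=19, slack=1)
Line 2: ['why', 'moon', 'absolute'] (min_width=17, slack=3)
Line 3: ['cup', 'release', 'table'] (min_width=17, slack=3)
Line 4: ['with', 'bee', 'cat'] (min_width=12, slack=8)

Answer: |number  light system|
|why   moon  absolute|
|cup   release  table|
|with bee cat        |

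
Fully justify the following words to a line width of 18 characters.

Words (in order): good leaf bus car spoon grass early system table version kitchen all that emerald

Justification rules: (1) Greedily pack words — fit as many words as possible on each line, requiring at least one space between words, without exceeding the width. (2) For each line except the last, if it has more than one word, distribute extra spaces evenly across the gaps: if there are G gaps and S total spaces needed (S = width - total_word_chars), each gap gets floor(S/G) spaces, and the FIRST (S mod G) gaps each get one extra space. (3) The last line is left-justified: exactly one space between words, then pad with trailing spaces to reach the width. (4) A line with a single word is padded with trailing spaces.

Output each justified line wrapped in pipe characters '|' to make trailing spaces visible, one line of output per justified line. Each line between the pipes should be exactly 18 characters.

Line 1: ['good', 'leaf', 'bus', 'car'] (min_width=17, slack=1)
Line 2: ['spoon', 'grass', 'early'] (min_width=17, slack=1)
Line 3: ['system', 'table'] (min_width=12, slack=6)
Line 4: ['version', 'kitchen'] (min_width=15, slack=3)
Line 5: ['all', 'that', 'emerald'] (min_width=16, slack=2)

Answer: |good  leaf bus car|
|spoon  grass early|
|system       table|
|version    kitchen|
|all that emerald  |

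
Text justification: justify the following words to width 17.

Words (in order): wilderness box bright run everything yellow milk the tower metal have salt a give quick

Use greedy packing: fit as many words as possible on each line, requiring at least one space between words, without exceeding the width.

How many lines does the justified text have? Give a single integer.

Answer: 6

Derivation:
Line 1: ['wilderness', 'box'] (min_width=14, slack=3)
Line 2: ['bright', 'run'] (min_width=10, slack=7)
Line 3: ['everything', 'yellow'] (min_width=17, slack=0)
Line 4: ['milk', 'the', 'tower'] (min_width=14, slack=3)
Line 5: ['metal', 'have', 'salt', 'a'] (min_width=17, slack=0)
Line 6: ['give', 'quick'] (min_width=10, slack=7)
Total lines: 6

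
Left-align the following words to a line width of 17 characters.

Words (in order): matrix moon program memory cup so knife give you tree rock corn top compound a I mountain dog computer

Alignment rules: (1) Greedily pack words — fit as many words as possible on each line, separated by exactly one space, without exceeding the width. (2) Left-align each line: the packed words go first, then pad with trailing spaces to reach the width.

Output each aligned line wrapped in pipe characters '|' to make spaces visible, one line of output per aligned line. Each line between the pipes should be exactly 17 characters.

Line 1: ['matrix', 'moon'] (min_width=11, slack=6)
Line 2: ['program', 'memory'] (min_width=14, slack=3)
Line 3: ['cup', 'so', 'knife', 'give'] (min_width=17, slack=0)
Line 4: ['you', 'tree', 'rock'] (min_width=13, slack=4)
Line 5: ['corn', 'top', 'compound'] (min_width=17, slack=0)
Line 6: ['a', 'I', 'mountain', 'dog'] (min_width=16, slack=1)
Line 7: ['computer'] (min_width=8, slack=9)

Answer: |matrix moon      |
|program memory   |
|cup so knife give|
|you tree rock    |
|corn top compound|
|a I mountain dog |
|computer         |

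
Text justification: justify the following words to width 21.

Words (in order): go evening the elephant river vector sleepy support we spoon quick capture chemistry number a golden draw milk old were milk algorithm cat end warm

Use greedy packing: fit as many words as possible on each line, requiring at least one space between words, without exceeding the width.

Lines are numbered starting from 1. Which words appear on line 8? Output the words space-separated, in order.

Answer: cat end warm

Derivation:
Line 1: ['go', 'evening', 'the'] (min_width=14, slack=7)
Line 2: ['elephant', 'river', 'vector'] (min_width=21, slack=0)
Line 3: ['sleepy', 'support', 'we'] (min_width=17, slack=4)
Line 4: ['spoon', 'quick', 'capture'] (min_width=19, slack=2)
Line 5: ['chemistry', 'number', 'a'] (min_width=18, slack=3)
Line 6: ['golden', 'draw', 'milk', 'old'] (min_width=20, slack=1)
Line 7: ['were', 'milk', 'algorithm'] (min_width=19, slack=2)
Line 8: ['cat', 'end', 'warm'] (min_width=12, slack=9)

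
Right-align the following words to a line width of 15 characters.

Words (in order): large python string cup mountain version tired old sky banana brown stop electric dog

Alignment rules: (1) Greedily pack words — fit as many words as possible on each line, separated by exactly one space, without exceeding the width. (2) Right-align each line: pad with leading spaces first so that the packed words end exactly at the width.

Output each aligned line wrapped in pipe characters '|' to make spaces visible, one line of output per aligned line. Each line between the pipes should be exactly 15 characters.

Line 1: ['large', 'python'] (min_width=12, slack=3)
Line 2: ['string', 'cup'] (min_width=10, slack=5)
Line 3: ['mountain'] (min_width=8, slack=7)
Line 4: ['version', 'tired'] (min_width=13, slack=2)
Line 5: ['old', 'sky', 'banana'] (min_width=14, slack=1)
Line 6: ['brown', 'stop'] (min_width=10, slack=5)
Line 7: ['electric', 'dog'] (min_width=12, slack=3)

Answer: |   large python|
|     string cup|
|       mountain|
|  version tired|
| old sky banana|
|     brown stop|
|   electric dog|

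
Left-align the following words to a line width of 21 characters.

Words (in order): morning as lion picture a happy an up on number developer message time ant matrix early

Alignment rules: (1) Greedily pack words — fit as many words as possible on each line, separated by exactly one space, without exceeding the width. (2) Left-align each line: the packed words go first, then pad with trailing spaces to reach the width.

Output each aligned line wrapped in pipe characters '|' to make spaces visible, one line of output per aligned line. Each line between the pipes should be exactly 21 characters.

Answer: |morning as lion      |
|picture a happy an up|
|on number developer  |
|message time ant     |
|matrix early         |

Derivation:
Line 1: ['morning', 'as', 'lion'] (min_width=15, slack=6)
Line 2: ['picture', 'a', 'happy', 'an', 'up'] (min_width=21, slack=0)
Line 3: ['on', 'number', 'developer'] (min_width=19, slack=2)
Line 4: ['message', 'time', 'ant'] (min_width=16, slack=5)
Line 5: ['matrix', 'early'] (min_width=12, slack=9)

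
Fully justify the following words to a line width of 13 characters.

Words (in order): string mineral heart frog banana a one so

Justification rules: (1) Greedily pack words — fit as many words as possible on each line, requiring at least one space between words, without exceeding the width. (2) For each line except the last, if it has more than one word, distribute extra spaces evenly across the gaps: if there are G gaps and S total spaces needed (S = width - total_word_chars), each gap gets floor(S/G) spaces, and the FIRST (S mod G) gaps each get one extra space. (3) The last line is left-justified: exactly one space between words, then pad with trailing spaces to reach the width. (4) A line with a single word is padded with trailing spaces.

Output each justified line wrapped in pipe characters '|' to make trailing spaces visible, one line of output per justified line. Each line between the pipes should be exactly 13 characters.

Line 1: ['string'] (min_width=6, slack=7)
Line 2: ['mineral', 'heart'] (min_width=13, slack=0)
Line 3: ['frog', 'banana', 'a'] (min_width=13, slack=0)
Line 4: ['one', 'so'] (min_width=6, slack=7)

Answer: |string       |
|mineral heart|
|frog banana a|
|one so       |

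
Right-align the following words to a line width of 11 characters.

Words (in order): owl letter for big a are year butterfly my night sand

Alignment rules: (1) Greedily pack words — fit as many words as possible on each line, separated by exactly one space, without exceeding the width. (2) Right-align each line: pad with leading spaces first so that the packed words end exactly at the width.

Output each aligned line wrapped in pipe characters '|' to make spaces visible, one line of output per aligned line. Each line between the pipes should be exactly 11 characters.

Answer: | owl letter|
|  for big a|
|   are year|
|  butterfly|
|   my night|
|       sand|

Derivation:
Line 1: ['owl', 'letter'] (min_width=10, slack=1)
Line 2: ['for', 'big', 'a'] (min_width=9, slack=2)
Line 3: ['are', 'year'] (min_width=8, slack=3)
Line 4: ['butterfly'] (min_width=9, slack=2)
Line 5: ['my', 'night'] (min_width=8, slack=3)
Line 6: ['sand'] (min_width=4, slack=7)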